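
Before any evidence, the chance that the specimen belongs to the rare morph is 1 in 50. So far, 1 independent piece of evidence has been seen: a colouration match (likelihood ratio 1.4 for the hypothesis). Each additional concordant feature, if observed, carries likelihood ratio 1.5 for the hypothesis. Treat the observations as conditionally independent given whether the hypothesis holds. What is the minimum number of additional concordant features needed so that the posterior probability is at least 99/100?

Prior odds = 0.02/0.98 = 1/49.
Bayes factor of the evidence already in hand = 1.4.
Odds after that evidence = (1/49) × 1.4 = 1/35.
Target odds = 0.99/0.01 = 99.
Need 1.5ⁿ ≥ 99 ÷ (1/35) = 3465.
1.5²⁰ ≈3325.26 falls short of 3465 but 1.5²¹ ≈4987.89 reaches it, so n = 21.

21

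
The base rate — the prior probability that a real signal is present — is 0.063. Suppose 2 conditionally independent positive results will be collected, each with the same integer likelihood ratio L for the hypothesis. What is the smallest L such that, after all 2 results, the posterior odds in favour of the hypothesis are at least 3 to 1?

Prior odds = 0.063/0.937 = 63/937.
Target odds = 3.
Need L² ≥ 3 ÷ (63/937) = 937/21.
6² = 36 < 937/21 ≤ 49 = 7², so L = 7.

7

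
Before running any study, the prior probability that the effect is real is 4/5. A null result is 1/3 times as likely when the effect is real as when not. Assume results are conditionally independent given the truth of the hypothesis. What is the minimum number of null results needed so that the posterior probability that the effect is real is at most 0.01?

Prior odds: 0.8 ÷ 0.2 = 4.
Likelihood ratio per null result = 1/3.
Target posterior odds = 0.01/0.99 = 1/99.
Require (1/3)ⁿ ≤ 1/99 ÷ 4 = 1/396.
(1/3)⁵ = 1/243 is still above 1/396 but (1/3)⁶ = 1/729 is at or below it, so n = 6.

6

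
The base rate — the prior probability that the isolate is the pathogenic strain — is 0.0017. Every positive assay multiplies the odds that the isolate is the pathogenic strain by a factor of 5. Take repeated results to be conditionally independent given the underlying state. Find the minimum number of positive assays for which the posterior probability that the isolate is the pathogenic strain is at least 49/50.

Prior odds: 0.0017 ÷ 0.9983 = 17/9983.
Likelihood ratio per positive assay = 5.
Target odds: 0.98 ÷ 0.02 = 49.
Require 5ⁿ ≥ 49 ÷ (17/9983) = 489167/17.
5⁶ = 15625 falls short of 489167/17 but 5⁷ = 78125 reaches it, so n = 7.

7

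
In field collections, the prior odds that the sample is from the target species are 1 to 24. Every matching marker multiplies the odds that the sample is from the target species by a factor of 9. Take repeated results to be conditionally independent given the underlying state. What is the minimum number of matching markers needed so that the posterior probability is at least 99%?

Prior odds = 1/24.
Likelihood ratio per matching marker = 9.
Target posterior odds = 0.99/0.01 = 99.
Need (1/24) × 9ⁿ ≥ 99, i.e. 9ⁿ ≥ 2376.
9³ = 729 falls short of 2376 but 9⁴ = 6561 reaches it, so n = 4.

4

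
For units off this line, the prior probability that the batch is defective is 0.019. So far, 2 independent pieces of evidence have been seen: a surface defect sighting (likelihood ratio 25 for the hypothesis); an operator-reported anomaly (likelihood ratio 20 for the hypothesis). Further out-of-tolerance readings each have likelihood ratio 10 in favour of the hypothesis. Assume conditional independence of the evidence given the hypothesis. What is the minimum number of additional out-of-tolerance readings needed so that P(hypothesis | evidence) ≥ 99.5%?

2

Prior odds = 0.019/0.981 = 19/981.
Combined Bayes factor of the evidence already in hand = 25 × 20 = 500.
Odds after that evidence = (19/981) × 500 = 9500/981.
Target odds = 0.995/0.005 = 199.
Need 10ⁿ ≥ 199 ÷ (9500/981) = 195219/9500.
10¹ = 10 falls short of 195219/9500 but 10² = 100 reaches it, so n = 2.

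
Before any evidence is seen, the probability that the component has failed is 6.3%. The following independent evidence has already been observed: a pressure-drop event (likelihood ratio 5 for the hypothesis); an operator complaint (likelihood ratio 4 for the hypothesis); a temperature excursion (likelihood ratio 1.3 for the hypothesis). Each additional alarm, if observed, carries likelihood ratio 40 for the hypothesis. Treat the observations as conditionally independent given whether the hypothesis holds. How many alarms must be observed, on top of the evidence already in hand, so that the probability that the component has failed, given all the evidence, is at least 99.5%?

Prior odds = 0.063/0.937 = 63/937.
Combined Bayes factor of the evidence already in hand = 5 × 4 × 1.3 = 26.
Odds after that evidence = (63/937) × 26 = 1638/937.
Target odds = 0.995/0.005 = 199.
Need 40ⁿ ≥ 199 ÷ (1638/937) = 186463/1638.
40¹ = 40 falls short of 186463/1638 but 40² = 1600 reaches it, so n = 2.

2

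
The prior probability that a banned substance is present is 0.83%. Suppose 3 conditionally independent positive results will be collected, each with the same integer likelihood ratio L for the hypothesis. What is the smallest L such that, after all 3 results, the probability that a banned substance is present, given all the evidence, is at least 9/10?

Prior odds = 0.0083/0.9917 = 83/9917.
Target odds = 0.9/0.1 = 9.
Need L³ ≥ 9 ÷ (83/9917) = 89253/83.
10³ = 1000 < 89253/83 ≤ 1331 = 11³, so L = 11.

11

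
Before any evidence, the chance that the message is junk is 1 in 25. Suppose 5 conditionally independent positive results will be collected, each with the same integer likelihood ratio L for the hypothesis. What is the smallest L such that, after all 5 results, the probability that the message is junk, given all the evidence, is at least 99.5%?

Prior odds = 0.04/0.96 = 1/24.
Target odds = 0.995/0.005 = 199.
Need L⁵ ≥ 199 ÷ (1/24) = 4776.
5⁵ = 3125 < 4776 ≤ 7776 = 6⁵, so L = 6.

6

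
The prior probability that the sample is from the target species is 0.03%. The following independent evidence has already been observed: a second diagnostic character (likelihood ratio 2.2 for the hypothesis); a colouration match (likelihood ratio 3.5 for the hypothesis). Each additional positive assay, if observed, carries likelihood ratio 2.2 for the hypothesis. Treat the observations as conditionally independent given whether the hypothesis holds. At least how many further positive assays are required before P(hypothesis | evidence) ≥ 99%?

14

Prior odds = 0.0003/0.9997 = 3/9997.
Combined Bayes factor of the evidence already in hand = 2.2 × 3.5 = 7.7.
Odds after that evidence = (3/9997) × 7.7 = 231/99970.
Target odds = 0.99/0.01 = 99.
Need 2.2ⁿ ≥ 99 ÷ (231/99970) = 299910/7.
2.2¹³ ≈28281 falls short of 299910/7 but 2.2¹⁴ ≈62218.2 reaches it, so n = 14.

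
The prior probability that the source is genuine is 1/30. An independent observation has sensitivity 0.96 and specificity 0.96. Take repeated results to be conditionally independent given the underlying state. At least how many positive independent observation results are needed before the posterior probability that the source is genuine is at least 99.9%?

4

Prior odds = (1/30)/(29/30) = 1/29.
False-positive rate = 1 − 0.96 = 0.04; likelihood ratio of a positive = 0.96/0.04 = 24.
Target odds: 0.999 ÷ 0.001 = 999.
Require 24ⁿ ≥ 999 ÷ (1/29) = 28971.
24³ = 13824 falls short of 28971 but 24⁴ = 331776 reaches it, so n = 4.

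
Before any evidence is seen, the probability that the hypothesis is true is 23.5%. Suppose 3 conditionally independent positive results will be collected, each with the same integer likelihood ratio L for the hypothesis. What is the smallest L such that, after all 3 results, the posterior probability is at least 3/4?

3

Prior odds = 0.235/0.765 = 47/153.
Target odds = 0.75/0.25 = 3.
Need L³ ≥ 3 ÷ (47/153) = 459/47.
2³ = 8 < 459/47 ≤ 27 = 3³, so L = 3.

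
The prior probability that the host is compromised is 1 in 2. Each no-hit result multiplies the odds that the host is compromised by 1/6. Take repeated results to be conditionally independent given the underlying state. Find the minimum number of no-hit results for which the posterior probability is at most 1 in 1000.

4

Prior odds = 0.5/0.5 = 1.
Likelihood ratio per no-hit result = 1/6.
Target posterior odds = 0.001/0.999 = 1/999.
Require (1/6)ⁿ ≤ 1/999 ÷ 1 = 1/999.
(1/6)³ = 1/216 is still above 1/999 but (1/6)⁴ = 1/1296 is at or below it, so n = 4.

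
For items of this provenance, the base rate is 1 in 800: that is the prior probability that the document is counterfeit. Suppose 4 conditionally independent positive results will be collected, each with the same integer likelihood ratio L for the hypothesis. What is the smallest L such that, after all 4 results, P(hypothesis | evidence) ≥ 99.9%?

30

Prior odds = 0.00125/0.99875 = 1/799.
Target odds = 0.999/0.001 = 999.
Need L⁴ ≥ 999 ÷ (1/799) = 798201.
29⁴ = 707281 < 798201 ≤ 810000 = 30⁴, so L = 30.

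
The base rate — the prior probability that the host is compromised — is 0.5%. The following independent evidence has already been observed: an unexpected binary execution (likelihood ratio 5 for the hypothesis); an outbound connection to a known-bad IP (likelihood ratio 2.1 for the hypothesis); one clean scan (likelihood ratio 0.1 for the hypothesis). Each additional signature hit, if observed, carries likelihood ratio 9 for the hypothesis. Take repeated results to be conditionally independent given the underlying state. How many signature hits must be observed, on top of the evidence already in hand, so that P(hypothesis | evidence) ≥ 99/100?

5

Prior odds = 0.005/0.995 = 1/199.
Combined Bayes factor of the evidence already in hand = 5 × 2.1 × 0.1 = 1.05.
Odds after that evidence = (1/199) × 1.05 = 21/3980.
Target odds = 0.99/0.01 = 99.
Need 9ⁿ ≥ 99 ÷ (21/3980) = 131340/7.
9⁴ = 6561 falls short of 131340/7 but 9⁵ = 59049 reaches it, so n = 5.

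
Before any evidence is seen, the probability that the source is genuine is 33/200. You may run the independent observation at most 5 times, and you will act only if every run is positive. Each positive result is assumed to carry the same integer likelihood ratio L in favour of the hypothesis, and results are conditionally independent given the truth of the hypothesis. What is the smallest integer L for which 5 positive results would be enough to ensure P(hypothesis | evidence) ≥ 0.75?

2

Prior odds = 0.165/0.835 = 33/167.
Target odds = 0.75/0.25 = 3.
Need L⁵ ≥ 3 ÷ (33/167) = 167/11.
1⁵ = 1 < 167/11 ≤ 32 = 2⁵, so L = 2.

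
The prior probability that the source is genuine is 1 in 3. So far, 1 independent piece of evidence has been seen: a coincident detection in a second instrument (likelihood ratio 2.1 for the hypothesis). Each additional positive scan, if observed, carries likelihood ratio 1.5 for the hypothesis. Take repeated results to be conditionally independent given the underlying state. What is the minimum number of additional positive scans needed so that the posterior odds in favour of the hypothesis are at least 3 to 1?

Prior odds = (1/3)/(2/3) = 0.5.
Bayes factor of the evidence already in hand = 2.1.
Odds after that evidence = 0.5 × 2.1 = 1.05.
Target odds = 3.
Need 1.5ⁿ ≥ 3 ÷ 1.05 = 20/7.
1.5² = 2.25 falls short of 20/7 but 1.5³ = 3.375 reaches it, so n = 3.

3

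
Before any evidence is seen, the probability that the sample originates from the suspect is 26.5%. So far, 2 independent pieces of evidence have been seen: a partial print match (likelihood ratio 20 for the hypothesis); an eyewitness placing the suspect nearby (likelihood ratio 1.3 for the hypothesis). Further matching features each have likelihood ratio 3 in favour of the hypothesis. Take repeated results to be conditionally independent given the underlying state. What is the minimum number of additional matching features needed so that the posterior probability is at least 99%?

3

Prior odds = 0.265/0.735 = 53/147.
Combined Bayes factor of the evidence already in hand = 20 × 1.3 = 26.
Odds after that evidence = (53/147) × 26 = 1378/147.
Target odds = 0.99/0.01 = 99.
Need 3ⁿ ≥ 99 ÷ (1378/147) = 14553/1378.
3² = 9 falls short of 14553/1378 but 3³ = 27 reaches it, so n = 3.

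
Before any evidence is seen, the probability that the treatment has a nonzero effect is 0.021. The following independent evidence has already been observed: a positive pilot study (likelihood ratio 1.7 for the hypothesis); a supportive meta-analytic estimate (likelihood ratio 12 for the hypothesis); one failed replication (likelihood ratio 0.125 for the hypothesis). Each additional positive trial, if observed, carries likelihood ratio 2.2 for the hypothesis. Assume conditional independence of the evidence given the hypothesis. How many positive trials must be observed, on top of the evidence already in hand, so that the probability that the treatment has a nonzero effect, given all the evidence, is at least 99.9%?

Prior odds = 0.021/0.979 = 21/979.
Combined Bayes factor of the evidence already in hand = 1.7 × 12 × 0.125 = 2.55.
Odds after that evidence = (21/979) × 2.55 = 1071/19580.
Target odds = 0.999/0.001 = 999.
Need 2.2ⁿ ≥ 999 ÷ (1071/19580) = 2173380/119.
2.2¹² ≈12855 falls short of 2173380/119 but 2.2¹³ ≈28281 reaches it, so n = 13.

13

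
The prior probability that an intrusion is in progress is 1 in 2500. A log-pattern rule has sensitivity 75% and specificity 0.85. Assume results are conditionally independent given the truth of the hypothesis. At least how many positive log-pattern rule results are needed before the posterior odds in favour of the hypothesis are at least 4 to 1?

6

Prior odds: 0.0004 ÷ 0.9996 = 1/2499.
False-positive rate = 1 − 0.85 = 0.15; likelihood ratio of a positive = 0.75/0.15 = 5.
Target odds = 4.
Require 5ⁿ ≥ 4 ÷ (1/2499) = 9996.
5⁵ = 3125 falls short of 9996 but 5⁶ = 15625 reaches it, so n = 6.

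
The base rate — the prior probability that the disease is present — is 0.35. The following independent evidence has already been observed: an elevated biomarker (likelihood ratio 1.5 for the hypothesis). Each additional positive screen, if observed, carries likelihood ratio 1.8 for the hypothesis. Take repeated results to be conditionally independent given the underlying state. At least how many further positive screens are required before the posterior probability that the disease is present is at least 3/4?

3

Prior odds = 0.35/0.65 = 7/13.
Bayes factor of the evidence already in hand = 1.5.
Odds after that evidence = (7/13) × 1.5 = 21/26.
Target odds = 0.75/0.25 = 3.
Need 1.8ⁿ ≥ 3 ÷ (21/26) = 26/7.
1.8² = 3.24 falls short of 26/7 but 1.8³ = 5.832 reaches it, so n = 3.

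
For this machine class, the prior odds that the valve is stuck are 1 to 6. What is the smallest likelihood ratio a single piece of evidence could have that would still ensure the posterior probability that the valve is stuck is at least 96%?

144

Prior odds = 1/6.
Target odds = 0.96/0.04 = 24.
Required Bayes factor = 24 ÷ (1/6) = 144.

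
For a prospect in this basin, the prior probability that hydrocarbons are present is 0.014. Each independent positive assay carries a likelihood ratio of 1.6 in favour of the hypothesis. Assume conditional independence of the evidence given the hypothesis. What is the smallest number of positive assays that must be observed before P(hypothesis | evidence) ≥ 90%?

Prior odds = 0.014/0.986 = 7/493.
Likelihood ratio per positive assay = 1.6.
Target odds: 0.9 ÷ 0.1 = 9.
Require 1.6ⁿ ≥ 9 ÷ (7/493) = 4437/7.
1.6¹³ ≈450.36 falls short of 4437/7 but 1.6¹⁴ ≈720.576 reaches it, so n = 14.

14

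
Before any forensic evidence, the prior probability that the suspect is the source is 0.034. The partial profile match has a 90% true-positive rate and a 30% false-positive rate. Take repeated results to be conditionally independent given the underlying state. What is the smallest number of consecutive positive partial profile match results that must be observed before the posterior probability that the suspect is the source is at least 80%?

5

Prior odds = 0.034/0.966 = 17/483.
Likelihood ratio of a positive result = 0.9/0.3 = 3.
Target posterior odds = 0.8/0.2 = 4.
Require 3ⁿ ≥ 4 ÷ (17/483) = 1932/17.
3⁴ = 81 falls short of 1932/17 but 3⁵ = 243 reaches it, so n = 5.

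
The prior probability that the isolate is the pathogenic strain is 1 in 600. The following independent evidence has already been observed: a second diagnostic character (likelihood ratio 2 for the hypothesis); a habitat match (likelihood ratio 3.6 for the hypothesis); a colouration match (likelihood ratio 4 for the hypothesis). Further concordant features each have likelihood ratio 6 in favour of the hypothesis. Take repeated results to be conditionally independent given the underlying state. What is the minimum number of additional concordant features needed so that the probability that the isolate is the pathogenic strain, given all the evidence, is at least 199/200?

5

Prior odds = (1/600)/(599/600) = 1/599.
Combined Bayes factor of the evidence already in hand = 2 × 3.6 × 4 = 28.8.
Odds after that evidence = (1/599) × 28.8 = 144/2995.
Target odds = 0.995/0.005 = 199.
Need 6ⁿ ≥ 199 ÷ (144/2995) = 596005/144.
6⁴ = 1296 falls short of 596005/144 but 6⁵ = 7776 reaches it, so n = 5.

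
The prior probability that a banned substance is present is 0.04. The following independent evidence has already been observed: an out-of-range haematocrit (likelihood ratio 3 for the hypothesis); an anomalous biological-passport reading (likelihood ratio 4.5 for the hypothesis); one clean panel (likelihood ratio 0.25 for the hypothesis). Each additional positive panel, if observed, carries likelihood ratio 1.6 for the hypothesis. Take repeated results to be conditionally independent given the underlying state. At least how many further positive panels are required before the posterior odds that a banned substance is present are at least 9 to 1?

Prior odds = 0.04/0.96 = 1/24.
Combined Bayes factor of the evidence already in hand = 3 × 4.5 × 0.25 = 3.375.
Odds after that evidence = (1/24) × 3.375 = 0.140625.
Target odds = 9.
Need 1.6ⁿ ≥ 9 ÷ 0.140625 = 64.
1.6⁸ = 16777216/390625 falls short of 64 but 1.6⁹ = 134217728/1953125 reaches it, so n = 9.

9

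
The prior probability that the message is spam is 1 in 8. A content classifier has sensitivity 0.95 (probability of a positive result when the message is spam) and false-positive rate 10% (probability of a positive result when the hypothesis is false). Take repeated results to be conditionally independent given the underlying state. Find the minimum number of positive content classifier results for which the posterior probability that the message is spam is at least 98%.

Prior odds: 0.125 ÷ 0.875 = 1/7.
Likelihood ratio of a positive result = 0.95/0.1 = 9.5.
Target odds: 0.98 ÷ 0.02 = 49.
Need (1/7) × 9.5ⁿ ≥ 49, i.e. 9.5ⁿ ≥ 343.
9.5² = 90.25 falls short of 343 but 9.5³ = 857.375 reaches it, so n = 3.

3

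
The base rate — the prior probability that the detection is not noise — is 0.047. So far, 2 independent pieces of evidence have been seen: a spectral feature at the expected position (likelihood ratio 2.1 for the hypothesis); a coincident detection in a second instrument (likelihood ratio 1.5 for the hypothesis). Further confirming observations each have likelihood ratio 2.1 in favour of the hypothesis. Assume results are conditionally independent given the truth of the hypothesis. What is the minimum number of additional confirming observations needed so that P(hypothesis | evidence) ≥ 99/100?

9

Prior odds = 0.047/0.953 = 47/953.
Combined Bayes factor of the evidence already in hand = 2.1 × 1.5 = 3.15.
Odds after that evidence = (47/953) × 3.15 = 2961/19060.
Target odds = 0.99/0.01 = 99.
Need 2.1ⁿ ≥ 99 ÷ (2961/19060) = 209660/329.
2.1⁸ ≈378.229 falls short of 209660/329 but 2.1⁹ ≈794.28 reaches it, so n = 9.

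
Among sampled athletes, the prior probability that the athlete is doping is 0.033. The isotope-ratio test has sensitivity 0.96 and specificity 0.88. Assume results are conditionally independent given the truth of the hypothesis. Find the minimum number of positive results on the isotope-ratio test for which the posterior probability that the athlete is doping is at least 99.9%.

5

Prior odds = 0.033/0.967 = 33/967.
False-positive rate = 1 − 0.88 = 0.12; likelihood ratio of a positive = 0.96/0.12 = 8.
Target odds: 0.999 ÷ 0.001 = 999.
Need (33/967) × 8ⁿ ≥ 999, i.e. 8ⁿ ≥ 322011/11.
8⁴ = 4096 falls short of 322011/11 but 8⁵ = 32768 reaches it, so n = 5.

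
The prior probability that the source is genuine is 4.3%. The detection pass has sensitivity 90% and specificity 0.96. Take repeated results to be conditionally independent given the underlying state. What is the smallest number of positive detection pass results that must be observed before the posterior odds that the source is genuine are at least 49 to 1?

Prior odds: 0.043 ÷ 0.957 = 43/957.
False-positive rate = 1 − 0.96 = 0.04; likelihood ratio of a positive = 0.9/0.04 = 22.5.
Target odds = 49.
Need (43/957) × 22.5ⁿ ≥ 49, i.e. 22.5ⁿ ≥ 46893/43.
22.5² = 506.25 falls short of 46893/43 but 22.5³ = 11390.625 reaches it, so n = 3.

3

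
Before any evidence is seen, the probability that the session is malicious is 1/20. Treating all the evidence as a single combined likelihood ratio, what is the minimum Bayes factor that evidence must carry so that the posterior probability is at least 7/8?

133

Prior odds = 0.05/0.95 = 1/19.
Target odds = 0.875/0.125 = 7.
Required Bayes factor = 7 ÷ (1/19) = 133.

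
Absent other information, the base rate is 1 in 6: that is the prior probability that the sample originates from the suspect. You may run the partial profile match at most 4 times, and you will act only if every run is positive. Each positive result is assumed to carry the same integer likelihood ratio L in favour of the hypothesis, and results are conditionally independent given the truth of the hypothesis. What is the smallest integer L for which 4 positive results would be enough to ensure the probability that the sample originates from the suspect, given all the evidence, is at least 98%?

4

Prior odds = (1/6)/(5/6) = 0.2.
Target odds = 0.98/0.02 = 49.
Need L⁴ ≥ 49 ÷ 0.2 = 245.
3⁴ = 81 < 245 ≤ 256 = 4⁴, so L = 4.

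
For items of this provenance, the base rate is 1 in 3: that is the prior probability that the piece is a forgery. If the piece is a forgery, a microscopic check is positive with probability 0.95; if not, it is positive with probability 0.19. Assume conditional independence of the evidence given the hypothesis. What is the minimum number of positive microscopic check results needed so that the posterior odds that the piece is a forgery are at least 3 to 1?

2

Prior odds = (1/3)/(2/3) = 0.5.
Likelihood ratio of a positive = 0.95/0.19 = 5.
Target odds = 3.
Need 0.5 × 5ⁿ ≥ 3, i.e. 5ⁿ ≥ 6.
5¹ = 5 falls short of 6 but 5² = 25 reaches it, so n = 2.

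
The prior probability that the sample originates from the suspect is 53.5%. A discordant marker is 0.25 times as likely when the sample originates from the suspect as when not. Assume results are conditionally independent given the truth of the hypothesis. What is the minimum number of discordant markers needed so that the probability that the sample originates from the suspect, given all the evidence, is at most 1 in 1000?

Prior odds: 0.535 ÷ 0.465 = 107/93.
Likelihood ratio per discordant marker = 0.25.
Target odds: 0.001 ÷ 0.999 = 1/999.
Require 0.25ⁿ ≤ 1/999 ÷ (107/93) = 31/35631.
0.25⁵ = 1/1024 is still above 31/35631 but 0.25⁶ = 1/4096 is at or below it, so n = 6.

6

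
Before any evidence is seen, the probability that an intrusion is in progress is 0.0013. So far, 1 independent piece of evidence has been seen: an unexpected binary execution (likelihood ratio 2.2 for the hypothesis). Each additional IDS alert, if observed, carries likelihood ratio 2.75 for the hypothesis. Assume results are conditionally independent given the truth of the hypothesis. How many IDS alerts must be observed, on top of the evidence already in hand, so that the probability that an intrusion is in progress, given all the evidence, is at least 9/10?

Prior odds = 0.0013/0.9987 = 13/9987.
Bayes factor of the evidence already in hand = 2.2.
Odds after that evidence = (13/9987) × 2.2 = 143/49935.
Target odds = 0.9/0.1 = 9.
Need 2.75ⁿ ≥ 9 ÷ (143/49935) = 449415/143.
2.75⁷ = 19487171/16384 falls short of 449415/143 but 2.75⁸ = 214358881/65536 reaches it, so n = 8.

8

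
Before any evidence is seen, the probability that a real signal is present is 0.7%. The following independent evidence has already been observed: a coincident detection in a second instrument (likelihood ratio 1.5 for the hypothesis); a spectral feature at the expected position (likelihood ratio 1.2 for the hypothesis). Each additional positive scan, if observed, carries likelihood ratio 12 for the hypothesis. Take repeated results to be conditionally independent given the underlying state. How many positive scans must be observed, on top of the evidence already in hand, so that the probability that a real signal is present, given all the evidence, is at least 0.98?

Prior odds = 0.007/0.993 = 7/993.
Combined Bayes factor of the evidence already in hand = 1.5 × 1.2 = 1.8.
Odds after that evidence = (7/993) × 1.8 = 21/1655.
Target odds = 0.98/0.02 = 49.
Need 12ⁿ ≥ 49 ÷ (21/1655) = 11585/3.
12³ = 1728 falls short of 11585/3 but 12⁴ = 20736 reaches it, so n = 4.

4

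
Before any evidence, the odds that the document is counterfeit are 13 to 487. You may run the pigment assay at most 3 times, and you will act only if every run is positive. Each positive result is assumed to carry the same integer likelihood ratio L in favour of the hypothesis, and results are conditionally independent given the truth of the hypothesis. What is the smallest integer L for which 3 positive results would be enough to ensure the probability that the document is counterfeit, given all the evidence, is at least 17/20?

6

Prior odds = 13/487.
Target odds = 0.85/0.15 = 17/3.
Need L³ ≥ 17/3 ÷ (13/487) = 8279/39.
5³ = 125 < 8279/39 ≤ 216 = 6³, so L = 6.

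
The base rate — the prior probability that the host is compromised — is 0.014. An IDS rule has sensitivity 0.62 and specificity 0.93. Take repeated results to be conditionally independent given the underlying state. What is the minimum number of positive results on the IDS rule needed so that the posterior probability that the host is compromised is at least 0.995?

Prior odds: 0.014 ÷ 0.986 = 7/493.
False-positive rate = 1 − 0.93 = 0.07; likelihood ratio of a positive = 0.62/0.07 = 62/7.
Target odds: 0.995 ÷ 0.005 = 199.
Require (62/7)ⁿ ≥ 199 ÷ (7/493) = 98107/7.
(62/7)⁴ = 14776336/2401 falls short of 98107/7 but (62/7)⁵ = 916132832/16807 reaches it, so n = 5.

5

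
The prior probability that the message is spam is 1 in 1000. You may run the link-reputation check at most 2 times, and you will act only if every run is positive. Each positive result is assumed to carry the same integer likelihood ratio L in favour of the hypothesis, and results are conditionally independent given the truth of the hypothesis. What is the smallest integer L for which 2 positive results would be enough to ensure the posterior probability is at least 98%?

222

Prior odds = 0.001/0.999 = 1/999.
Target odds = 0.98/0.02 = 49.
Need L² ≥ 49 ÷ (1/999) = 48951.
221² = 48841 < 48951 ≤ 49284 = 222², so L = 222.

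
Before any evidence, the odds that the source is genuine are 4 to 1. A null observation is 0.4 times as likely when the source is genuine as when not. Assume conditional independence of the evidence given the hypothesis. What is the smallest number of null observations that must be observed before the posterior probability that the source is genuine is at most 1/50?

Prior odds = 4.
Likelihood ratio per null observation = 0.4.
Target odds: 0.02 ÷ 0.98 = 1/49.
Need 4 × 0.4ⁿ ≤ 1/49, i.e. 0.4ⁿ ≤ 1/196.
0.4⁵ = 0.01024 is still above 1/196 but 0.4⁶ = 64/15625 is at or below it, so n = 6.

6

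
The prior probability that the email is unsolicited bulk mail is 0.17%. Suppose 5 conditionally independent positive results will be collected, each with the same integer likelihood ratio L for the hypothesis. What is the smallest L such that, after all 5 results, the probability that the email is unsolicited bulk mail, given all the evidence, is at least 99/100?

9

Prior odds = 0.0017/0.9983 = 17/9983.
Target odds = 0.99/0.01 = 99.
Need L⁵ ≥ 99 ÷ (17/9983) = 988317/17.
8⁵ = 32768 < 988317/17 ≤ 59049 = 9⁵, so L = 9.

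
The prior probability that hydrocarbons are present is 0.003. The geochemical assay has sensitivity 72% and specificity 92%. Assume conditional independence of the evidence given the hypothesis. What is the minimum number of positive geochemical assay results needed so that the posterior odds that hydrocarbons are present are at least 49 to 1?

5

Prior odds: 0.003 ÷ 0.997 = 3/997.
False-positive rate = 1 − 0.92 = 0.08; likelihood ratio of a positive = 0.72/0.08 = 9.
Target odds = 49.
Need (3/997) × 9ⁿ ≥ 49, i.e. 9ⁿ ≥ 48853/3.
9⁴ = 6561 falls short of 48853/3 but 9⁵ = 59049 reaches it, so n = 5.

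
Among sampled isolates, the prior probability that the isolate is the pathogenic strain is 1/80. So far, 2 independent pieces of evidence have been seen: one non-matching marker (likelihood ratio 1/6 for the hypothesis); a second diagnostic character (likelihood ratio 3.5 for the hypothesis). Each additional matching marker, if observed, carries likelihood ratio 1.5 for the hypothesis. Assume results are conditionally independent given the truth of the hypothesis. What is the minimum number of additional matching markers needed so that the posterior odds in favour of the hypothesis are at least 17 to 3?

Prior odds = 0.0125/0.9875 = 1/79.
Combined Bayes factor of the evidence already in hand = (1/6) × 3.5 = 7/12.
Odds after that evidence = (1/79) × 7/12 = 7/948.
Target odds = 17/3.
Need 1.5ⁿ ≥ 17/3 ÷ (7/948) = 5372/7.
1.5¹⁶ = 43046721/65536 falls short of 5372/7 but 1.5¹⁷ = 129140163/131072 reaches it, so n = 17.

17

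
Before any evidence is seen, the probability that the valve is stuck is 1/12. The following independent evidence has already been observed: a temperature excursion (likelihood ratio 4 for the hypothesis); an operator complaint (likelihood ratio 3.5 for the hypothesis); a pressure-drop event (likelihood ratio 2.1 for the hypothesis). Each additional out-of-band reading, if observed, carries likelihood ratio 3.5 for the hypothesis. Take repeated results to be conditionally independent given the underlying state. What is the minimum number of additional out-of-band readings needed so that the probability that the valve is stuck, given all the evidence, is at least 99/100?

Prior odds = (1/12)/(11/12) = 1/11.
Combined Bayes factor of the evidence already in hand = 4 × 3.5 × 2.1 = 29.4.
Odds after that evidence = (1/11) × 29.4 = 147/55.
Target odds = 0.99/0.01 = 99.
Need 3.5ⁿ ≥ 99 ÷ (147/55) = 1815/49.
3.5² = 12.25 falls short of 1815/49 but 3.5³ = 42.875 reaches it, so n = 3.

3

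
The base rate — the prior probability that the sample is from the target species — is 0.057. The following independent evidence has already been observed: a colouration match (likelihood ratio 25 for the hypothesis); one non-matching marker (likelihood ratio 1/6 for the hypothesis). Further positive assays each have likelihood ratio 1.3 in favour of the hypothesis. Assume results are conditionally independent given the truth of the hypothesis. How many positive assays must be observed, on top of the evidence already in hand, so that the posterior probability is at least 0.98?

Prior odds = 0.057/0.943 = 57/943.
Combined Bayes factor of the evidence already in hand = 25 × (1/6) = 25/6.
Odds after that evidence = (57/943) × 25/6 = 475/1886.
Target odds = 0.98/0.02 = 49.
Need 1.3ⁿ ≥ 49 ÷ (475/1886) = 92414/475.
1.3²⁰ ≈190.05 falls short of 92414/475 but 1.3²¹ ≈247.065 reaches it, so n = 21.

21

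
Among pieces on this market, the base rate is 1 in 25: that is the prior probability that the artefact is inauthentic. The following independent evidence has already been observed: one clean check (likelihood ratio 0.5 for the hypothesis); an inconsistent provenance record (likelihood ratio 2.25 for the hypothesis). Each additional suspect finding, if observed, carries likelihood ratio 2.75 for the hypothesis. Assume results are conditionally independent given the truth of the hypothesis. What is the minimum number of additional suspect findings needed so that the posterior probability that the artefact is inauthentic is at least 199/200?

9

Prior odds = 0.04/0.96 = 1/24.
Combined Bayes factor of the evidence already in hand = 0.5 × 2.25 = 1.125.
Odds after that evidence = (1/24) × 1.125 = 0.046875.
Target odds = 0.995/0.005 = 199.
Need 2.75ⁿ ≥ 199 ÷ 0.046875 = 12736/3.
2.75⁸ = 214358881/65536 falls short of 12736/3 but 2.75⁹ ≈8994.86 reaches it, so n = 9.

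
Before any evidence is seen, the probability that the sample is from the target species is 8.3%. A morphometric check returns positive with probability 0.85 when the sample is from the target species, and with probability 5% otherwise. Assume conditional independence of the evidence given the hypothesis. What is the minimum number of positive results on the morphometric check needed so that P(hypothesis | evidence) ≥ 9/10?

Prior odds = 0.083/0.917 = 83/917.
Likelihood ratio of a positive result = 0.85/0.05 = 17.
Target odds: 0.9 ÷ 0.1 = 9.
Require 17ⁿ ≥ 9 ÷ (83/917) = 8253/83.
17¹ = 17 falls short of 8253/83 but 17² = 289 reaches it, so n = 2.

2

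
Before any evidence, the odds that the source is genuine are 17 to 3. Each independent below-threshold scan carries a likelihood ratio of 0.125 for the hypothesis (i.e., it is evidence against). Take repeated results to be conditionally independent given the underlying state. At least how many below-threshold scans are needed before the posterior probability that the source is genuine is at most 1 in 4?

Prior odds = 17/3.
Likelihood ratio per below-threshold scan = 0.125.
Target posterior odds = 0.25/0.75 = 1/3.
Require 0.125ⁿ ≤ 1/3 ÷ (17/3) = 1/17.
0.125¹ = 0.125 is still above 1/17 but 0.125² = 0.015625 is at or below it, so n = 2.

2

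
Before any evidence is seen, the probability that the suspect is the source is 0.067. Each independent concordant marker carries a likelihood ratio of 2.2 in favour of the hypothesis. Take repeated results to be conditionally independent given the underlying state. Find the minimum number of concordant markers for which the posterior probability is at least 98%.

9

Prior odds = 0.067/0.933 = 67/933.
Likelihood ratio per concordant marker = 2.2.
Target odds: 0.98 ÷ 0.02 = 49.
Need (67/933) × 2.2ⁿ ≥ 49, i.e. 2.2ⁿ ≥ 45717/67.
2.2⁸ = 214358881/390625 falls short of 45717/67 but 2.2⁹ ≈1207.27 reaches it, so n = 9.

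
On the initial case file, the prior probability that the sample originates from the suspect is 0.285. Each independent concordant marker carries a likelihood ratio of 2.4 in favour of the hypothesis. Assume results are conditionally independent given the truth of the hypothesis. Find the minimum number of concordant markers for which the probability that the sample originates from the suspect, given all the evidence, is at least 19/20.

Prior odds: 0.285 ÷ 0.715 = 57/143.
Likelihood ratio per concordant marker = 2.4.
Target odds: 0.95 ÷ 0.05 = 19.
Need (57/143) × 2.4ⁿ ≥ 19, i.e. 2.4ⁿ ≥ 143/3.
2.4⁴ = 33.1776 falls short of 143/3 but 2.4⁵ = 79.62624 reaches it, so n = 5.

5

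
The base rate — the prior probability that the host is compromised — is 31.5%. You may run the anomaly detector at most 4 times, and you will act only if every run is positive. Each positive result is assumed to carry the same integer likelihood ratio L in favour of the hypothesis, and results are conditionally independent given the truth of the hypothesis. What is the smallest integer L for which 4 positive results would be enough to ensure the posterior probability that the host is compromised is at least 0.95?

3

Prior odds = 0.315/0.685 = 63/137.
Target odds = 0.95/0.05 = 19.
Need L⁴ ≥ 19 ÷ (63/137) = 2603/63.
2⁴ = 16 < 2603/63 ≤ 81 = 3⁴, so L = 3.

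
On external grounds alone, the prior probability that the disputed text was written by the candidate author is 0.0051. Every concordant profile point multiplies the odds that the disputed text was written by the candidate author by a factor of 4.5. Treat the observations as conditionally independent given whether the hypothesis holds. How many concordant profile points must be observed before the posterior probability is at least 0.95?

Prior odds: 0.0051 ÷ 0.9949 = 51/9949.
Likelihood ratio per concordant profile point = 4.5.
Target odds: 0.95 ÷ 0.05 = 19.
Require 4.5ⁿ ≥ 19 ÷ (51/9949) = 189031/51.
4.5⁵ = 1845.28125 falls short of 189031/51 but 4.5⁶ = 8303.765625 reaches it, so n = 6.

6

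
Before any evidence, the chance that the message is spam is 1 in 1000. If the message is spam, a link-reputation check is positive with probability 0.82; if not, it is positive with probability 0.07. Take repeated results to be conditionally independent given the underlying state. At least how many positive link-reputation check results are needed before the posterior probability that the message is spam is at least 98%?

5

Prior odds: 0.001 ÷ 0.999 = 1/999.
Likelihood ratio of a positive = 0.82/0.07 = 82/7.
Target posterior odds = 0.98/0.02 = 49.
Need (1/999) × (82/7)ⁿ ≥ 49, i.e. (82/7)ⁿ ≥ 48951.
(82/7)⁴ = 45212176/2401 falls short of 48951 but (82/7)⁵ ≈220587 reaches it, so n = 5.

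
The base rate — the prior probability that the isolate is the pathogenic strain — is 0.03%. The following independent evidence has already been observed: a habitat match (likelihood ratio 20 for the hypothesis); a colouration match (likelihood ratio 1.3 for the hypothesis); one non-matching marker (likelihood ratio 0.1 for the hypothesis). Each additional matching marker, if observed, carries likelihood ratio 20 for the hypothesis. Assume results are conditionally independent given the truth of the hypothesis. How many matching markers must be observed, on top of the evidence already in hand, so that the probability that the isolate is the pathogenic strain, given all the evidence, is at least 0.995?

5

Prior odds = 0.0003/0.9997 = 3/9997.
Combined Bayes factor of the evidence already in hand = 20 × 1.3 × 0.1 = 2.6.
Odds after that evidence = (3/9997) × 2.6 = 3/3845.
Target odds = 0.995/0.005 = 199.
Need 20ⁿ ≥ 199 ÷ (3/3845) = 765155/3.
20⁴ = 160000 falls short of 765155/3 but 20⁵ = 3200000 reaches it, so n = 5.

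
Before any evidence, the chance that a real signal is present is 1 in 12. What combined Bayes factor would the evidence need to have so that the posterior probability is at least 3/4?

33

Prior odds = (1/12)/(11/12) = 1/11.
Target odds = 0.75/0.25 = 3.
Required Bayes factor = 3 ÷ (1/11) = 33.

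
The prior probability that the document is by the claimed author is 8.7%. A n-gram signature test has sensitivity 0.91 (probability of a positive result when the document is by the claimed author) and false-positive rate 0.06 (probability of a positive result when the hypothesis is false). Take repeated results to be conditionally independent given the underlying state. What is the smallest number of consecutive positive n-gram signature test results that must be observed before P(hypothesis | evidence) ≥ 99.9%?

4

Prior odds: 0.087 ÷ 0.913 = 87/913.
Likelihood ratio of a positive result = 0.91/0.06 = 91/6.
Target odds: 0.999 ÷ 0.001 = 999.
Need (87/913) × (91/6)ⁿ ≥ 999, i.e. (91/6)ⁿ ≥ 304029/29.
(91/6)³ = 753571/216 falls short of 304029/29 but (91/6)⁴ = 68574961/1296 reaches it, so n = 4.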